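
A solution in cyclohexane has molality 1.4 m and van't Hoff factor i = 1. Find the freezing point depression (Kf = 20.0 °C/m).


ΔTf = Kf × m × i
= 20.0 × 1.4 × 1
= 28.0 °C

28.0 °C


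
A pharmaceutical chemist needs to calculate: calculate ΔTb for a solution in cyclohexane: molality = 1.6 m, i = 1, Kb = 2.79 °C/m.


ΔTb = Kb × m × i
= 2.79 × 1.6 × 1
= 4.464 °C

4.464 °C


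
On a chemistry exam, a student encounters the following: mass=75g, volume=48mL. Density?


ρ = mass/volume
= 75/48
= 1.562 g/mL

1.562 g/mL


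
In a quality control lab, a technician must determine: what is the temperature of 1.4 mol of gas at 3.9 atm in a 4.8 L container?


PV = nRT  (R = 0.08206 L·atm/(mol·K))
T = PV/(nR) = 3.9×4.8/(1.4×0.08206)
= 18.72/0.114884
= 162.95 K

162.95 K


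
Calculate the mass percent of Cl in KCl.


M(KCl) = 1×39.1 + 1×35.45 = 74.55 g/mol
Mass of Cl = 1 × 35.45 = 35.45 g/mol
% Cl = 35.45/74.55 × 100 = 47.55%

47.55%


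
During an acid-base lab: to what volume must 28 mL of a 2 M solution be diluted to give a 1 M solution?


C1V1 = C2V2
2 × 28 = 1 × V2
V2 = 56/1 = 56.0 mL

56.0 mL


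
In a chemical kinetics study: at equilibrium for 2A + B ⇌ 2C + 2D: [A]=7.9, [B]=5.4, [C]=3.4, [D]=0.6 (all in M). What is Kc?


Kc = [C]^2[D]^2/([A]^2[B])
= (3.4^2 × 0.6^2)/(7.9^2 × 5.4^1)
= 4.1616/337.014
= 0.01235

0.01235


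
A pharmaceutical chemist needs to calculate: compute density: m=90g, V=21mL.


ρ = mass/volume
= 90/21
= 4.286 g/mL

4.286 g/mL


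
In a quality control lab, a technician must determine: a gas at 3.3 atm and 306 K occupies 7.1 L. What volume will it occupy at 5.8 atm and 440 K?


P1V1/T1 = P2V2/T2
V2 = P1V1T2/(T1P2)
= 3.3×7.1×440/(306×5.8)
= 5.809 L

5.809 L


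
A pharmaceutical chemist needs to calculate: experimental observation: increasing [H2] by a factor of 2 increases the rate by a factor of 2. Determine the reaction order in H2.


rate ∝ [H2]^n
2^n = 2 → n = 1
Order in H2: 1

1


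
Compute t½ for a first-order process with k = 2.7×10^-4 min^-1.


t½ = ln2/k = 0.693147/(2.7×10^-4 min^-1)
= 2567 min

2567 min


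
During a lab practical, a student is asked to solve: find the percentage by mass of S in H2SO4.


M(H2SO4) = 2×1.008 + 1×32.07 + 4×16.0 = 98.086 g/mol
Mass of S = 1 × 32.07 = 32.07 g/mol
% S = 32.07/98.086 × 100 = 32.70%

32.70%


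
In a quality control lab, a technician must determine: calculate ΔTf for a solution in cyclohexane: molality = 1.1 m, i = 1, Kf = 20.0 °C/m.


ΔTf = Kf × m × i
= 20.0 × 1.1 × 1
= 22.0 °C

22.0 °C


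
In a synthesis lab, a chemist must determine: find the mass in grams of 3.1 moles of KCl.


M(KCl) = 74.55 g/mol
mass = n × M = 3.1 × 74.55 = 231.11 g

231.11 g


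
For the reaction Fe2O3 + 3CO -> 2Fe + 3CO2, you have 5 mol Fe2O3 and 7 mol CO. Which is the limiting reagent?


Mole ratio available / coefficient:
  Fe2O3: 5/1 = 5.000
  CO: 7/3 = 2.333
Smaller ratio is limiting.

CO


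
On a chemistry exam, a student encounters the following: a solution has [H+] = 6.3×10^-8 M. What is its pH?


pH = -log10([H+]) = -log10(6.3×10^-8)
= 8 - log10(6.3)
= 8 - 0.8
= 7.2

7.2


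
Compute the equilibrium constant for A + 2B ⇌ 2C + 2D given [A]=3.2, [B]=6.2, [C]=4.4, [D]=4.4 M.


Kc = [C]^2[D]^2/([A][B]^2)
= (4.4^2 × 4.4^2)/(3.2^1 × 6.2^2)
= 374.8096/123.008
= 3.047

3.047


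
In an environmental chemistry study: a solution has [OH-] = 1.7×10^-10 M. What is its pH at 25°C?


pOH = -log10([OH-]) = -log10(1.7×10^-10)
= 10 - log10(1.7) = 9.77
pH = 14 - pOH = 14 - 9.77 = 4.23

4.23


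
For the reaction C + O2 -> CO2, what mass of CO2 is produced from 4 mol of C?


Mole ratio CO2:C = 1:1
n(CO2) = 4 × 1/1 = 4.000 mol
mass = 4.000 × 44.01 = 176.04 g

176.04 g


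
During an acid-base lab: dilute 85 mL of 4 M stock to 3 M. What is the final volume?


C1V1 = C2V2
4 × 85 = 3 × V2
V2 = 340/3 = 113.33 mL

113.33 mL


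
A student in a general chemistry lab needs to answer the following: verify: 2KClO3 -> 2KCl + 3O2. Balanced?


Equation: 2KClO3 -> 2KCl + 3O2
Check atoms: Cl: 2=2, K: 2=2, O: 6=6
Balanced

Yes, balanced


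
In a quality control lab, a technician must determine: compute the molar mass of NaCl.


M(NaCl) = 1×22.99 + 1×35.45
= 22.99 + 35.45
= 58.44 g/mol

58.44 g/mol


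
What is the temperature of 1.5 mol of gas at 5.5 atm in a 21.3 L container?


PV = nRT  (R = 0.08206 L·atm/(mol·K))
T = PV/(nR) = 5.5×21.3/(1.5×0.08206)
= 117.15/0.123090
= 951.74 K

951.74 K


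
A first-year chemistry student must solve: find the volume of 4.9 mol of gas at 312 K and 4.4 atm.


PV = nRT  (R = 0.08206 L·atm/(mol·K))
V = nRT/P = 4.9×0.08206×312/4.4
= 28.512 L

28.512 L


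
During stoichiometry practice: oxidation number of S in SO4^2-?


x + 4(-2) = -2, so x = +6
Oxidation number: +6

+6


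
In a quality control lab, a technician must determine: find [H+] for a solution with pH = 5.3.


[H+] = 10^(-pH) = 10^(-5.3)
= 5.01×10^-6 M

5.01×10^-6 M


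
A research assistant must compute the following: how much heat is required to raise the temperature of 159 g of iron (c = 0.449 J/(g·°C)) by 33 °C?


q = mcΔT = 159 × 0.449 × 33
= 2355.90 J

2355.90 J


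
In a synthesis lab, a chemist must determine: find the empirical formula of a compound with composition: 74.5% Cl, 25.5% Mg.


Assume 100 g sample. Moles of each element:
  Cl: 74.5/35.45 = 2.102 mol
  Mg: 25.5/24.31 = 1.049 mol
Divide by smallest (1.049):
  Cl: 2.102/1.049 = 2.0
  Mg: 1.049/1.049 = 1.0
Empirical formula: MgCl2

MgCl2


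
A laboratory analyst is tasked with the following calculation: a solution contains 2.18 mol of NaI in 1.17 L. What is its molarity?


M = n/V = 2.18/1.17 = 1.863 mol/L

1.863 M


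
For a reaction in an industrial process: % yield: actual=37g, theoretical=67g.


% yield = actual/theoretical × 100
= 37/67 × 100
= 55.22%

55.22%


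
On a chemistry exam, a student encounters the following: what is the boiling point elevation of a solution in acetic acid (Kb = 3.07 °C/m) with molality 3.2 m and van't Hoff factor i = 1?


ΔTb = Kb × m × i
= 3.07 × 3.2 × 1
= 9.824 °C

9.824 °C


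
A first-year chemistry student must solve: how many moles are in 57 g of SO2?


M(SO2) = 64.07 g/mol
n = mass/M = 57/64.07 = 0.8897 mol

0.8897 mol


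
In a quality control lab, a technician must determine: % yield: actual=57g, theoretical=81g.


% yield = actual/theoretical × 100
= 57/81 × 100
= 70.37%

70.37%


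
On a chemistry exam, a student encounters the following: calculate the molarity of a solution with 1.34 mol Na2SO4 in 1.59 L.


M = n/V = 1.34/1.59 = 0.843 mol/L

0.843 M


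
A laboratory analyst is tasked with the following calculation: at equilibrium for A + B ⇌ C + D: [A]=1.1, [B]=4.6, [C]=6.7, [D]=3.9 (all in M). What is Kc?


Kc = [C][D]/([A][B])
= (6.7^1 × 3.9^1)/(1.1^1 × 4.6^1)
= 26.13/5.06
= 5.164

5.164


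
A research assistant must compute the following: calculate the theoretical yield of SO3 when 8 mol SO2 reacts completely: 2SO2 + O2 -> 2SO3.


Mole ratio SO3:SO2 = 2:2
n(SO3) = 8 × 2/2 = 8.000 mol
mass = 8.000 × 80.07 = 640.56 g

640.56 g


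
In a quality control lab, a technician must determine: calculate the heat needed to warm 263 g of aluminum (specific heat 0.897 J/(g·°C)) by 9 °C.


q = mcΔT = 263 × 0.897 × 9
= 2123.20 J

2123.20 J


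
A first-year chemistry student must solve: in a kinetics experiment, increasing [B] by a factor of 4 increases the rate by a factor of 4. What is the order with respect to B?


rate ∝ [B]^n
4^n = 4 → n = 1
Order in B: 1

1


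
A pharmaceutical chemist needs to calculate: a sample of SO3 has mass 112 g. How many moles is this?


M(SO3) = 80.07 g/mol
n = mass/M = 112/80.07 = 1.3988 mol

1.3988 mol


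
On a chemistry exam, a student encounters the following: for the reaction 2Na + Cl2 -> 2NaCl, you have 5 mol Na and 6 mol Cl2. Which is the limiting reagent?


Mole ratio available / coefficient:
  Na: 5/2 = 2.500
  Cl2: 6/1 = 6.000
Smaller ratio is limiting.

Na


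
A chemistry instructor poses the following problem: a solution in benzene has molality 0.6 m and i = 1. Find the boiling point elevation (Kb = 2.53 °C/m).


ΔTb = Kb × m × i
= 2.53 × 0.6 × 1
= 1.518 °C

1.518 °C


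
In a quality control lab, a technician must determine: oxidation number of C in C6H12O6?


6x + 12(+1) + 6(-2) = 0, so x = +0
Oxidation number: +0

+0


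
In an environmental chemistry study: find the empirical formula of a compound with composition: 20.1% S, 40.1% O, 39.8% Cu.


Assume 100 g sample. Moles of each element:
  S: 20.1/32.07 = 0.627 mol
  O: 40.1/16.0 = 2.506 mol
  Cu: 39.8/63.55 = 0.626 mol
Divide by smallest (0.626):
  S: 0.627/0.626 = 1.0
  O: 2.506/0.626 = 4.0
  Cu: 0.626/0.626 = 1.0
Empirical formula: CuSO4

CuSO4


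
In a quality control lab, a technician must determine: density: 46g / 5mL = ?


ρ = mass/volume
= 46/5
= 9.2 g/mL

9.2 g/mL


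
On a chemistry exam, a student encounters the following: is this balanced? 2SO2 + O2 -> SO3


Equation: 2SO2 + O2 -> SO3
Check atoms: O: 6≠3, S: 2≠1
Not balanced

No, not balanced


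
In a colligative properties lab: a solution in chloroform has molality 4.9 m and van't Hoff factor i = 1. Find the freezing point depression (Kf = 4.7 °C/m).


ΔTf = Kf × m × i
= 4.7 × 4.9 × 1
= 23.03 °C

23.03 °C


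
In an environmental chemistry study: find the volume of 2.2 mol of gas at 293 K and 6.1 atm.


PV = nRT  (R = 0.08206 L·atm/(mol·K))
V = nRT/P = 2.2×0.08206×293/6.1
= 8.671 L

8.671 L


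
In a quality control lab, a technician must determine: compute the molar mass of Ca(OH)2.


M(Ca(OH)2) = 1×40.08 + 2×16.0 + 2×1.008
= 40.08 + 32.0 + 2.02
= 74.1 g/mol

74.1 g/mol


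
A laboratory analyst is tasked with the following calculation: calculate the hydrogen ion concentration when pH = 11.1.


[H+] = 10^(-pH) = 10^(-11.1)
= 7.94×10^-12 M

7.94×10^-12 M


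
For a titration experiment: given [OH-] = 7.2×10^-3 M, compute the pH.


pOH = -log10([OH-]) = -log10(7.2×10^-3)
= 3 - log10(7.2) = 2.14
pH = 14 - pOH = 14 - 2.14 = 11.86

11.86


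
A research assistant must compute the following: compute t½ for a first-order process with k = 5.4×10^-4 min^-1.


t½ = ln2/k = 0.693147/(5.4×10^-4 min^-1)
= 1284 min

1284 min


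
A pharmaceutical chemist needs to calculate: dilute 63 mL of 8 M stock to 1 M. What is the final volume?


C1V1 = C2V2
8 × 63 = 1 × V2
V2 = 504/1 = 504.0 mL

504.0 mL


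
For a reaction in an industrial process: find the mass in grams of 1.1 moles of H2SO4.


M(H2SO4) = 98.09 g/mol
mass = n × M = 1.1 × 98.09 = 107.90 g

107.90 g


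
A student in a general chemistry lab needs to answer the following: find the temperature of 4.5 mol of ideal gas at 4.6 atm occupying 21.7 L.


PV = nRT  (R = 0.08206 L·atm/(mol·K))
T = PV/(nR) = 4.6×21.7/(4.5×0.08206)
= 99.82/0.369270
= 270.32 K

270.32 K


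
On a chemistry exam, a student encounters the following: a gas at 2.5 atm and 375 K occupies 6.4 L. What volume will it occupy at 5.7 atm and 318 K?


P1V1/T1 = P2V2/T2
V2 = P1V1T2/(T1P2)
= 2.5×6.4×318/(375×5.7)
= 2.38 L

2.38 L


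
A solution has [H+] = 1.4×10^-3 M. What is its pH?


pH = -log10([H+]) = -log10(1.4×10^-3)
= 3 - log10(1.4)
= 3 - 0.15
= 2.85

2.85


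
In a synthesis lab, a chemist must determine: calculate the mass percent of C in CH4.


M(CH4) = 1×12.01 + 4×1.008 = 16.042 g/mol
Mass of C = 1 × 12.01 = 12.01 g/mol
% C = 12.01/16.042 × 100 = 74.87%

74.87%


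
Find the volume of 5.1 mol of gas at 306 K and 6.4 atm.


PV = nRT  (R = 0.08206 L·atm/(mol·K))
V = nRT/P = 5.1×0.08206×306/6.4
= 20.01 L

20.01 L


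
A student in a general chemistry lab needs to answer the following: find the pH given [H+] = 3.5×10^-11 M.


pH = -log10([H+]) = -log10(3.5×10^-11)
= 11 - log10(3.5)
= 11 - 0.54
= 10.46

10.46


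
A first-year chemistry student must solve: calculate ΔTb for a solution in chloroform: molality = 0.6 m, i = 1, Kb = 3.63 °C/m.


ΔTb = Kb × m × i
= 3.63 × 0.6 × 1
= 2.178 °C

2.178 °C


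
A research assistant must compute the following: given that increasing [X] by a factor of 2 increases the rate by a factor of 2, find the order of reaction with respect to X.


rate ∝ [X]^n
2^n = 2 → n = 1
Order in X: 1

1


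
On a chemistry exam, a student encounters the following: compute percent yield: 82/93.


% yield = actual/theoretical × 100
= 82/93 × 100
= 88.17%

88.17%


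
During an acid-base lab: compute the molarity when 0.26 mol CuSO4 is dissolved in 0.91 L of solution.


M = n/V = 0.26/0.91 = 0.286 mol/L

0.286 M


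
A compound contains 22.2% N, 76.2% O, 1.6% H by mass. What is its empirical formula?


Assume 100 g sample. Moles of each element:
  N: 22.2/14.01 = 1.585 mol
  O: 76.2/16.0 = 4.763 mol
  H: 1.6/1.008 = 1.587 mol
Divide by smallest (1.585):
  N: 1.585/1.585 = 1.0
  O: 4.763/1.585 = 3.01
  H: 1.587/1.585 = 1.0
Empirical formula: HNO3

HNO3


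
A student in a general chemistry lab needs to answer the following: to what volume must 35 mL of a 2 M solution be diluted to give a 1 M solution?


C1V1 = C2V2
2 × 35 = 1 × V2
V2 = 70/1 = 70.0 mL

70.0 mL


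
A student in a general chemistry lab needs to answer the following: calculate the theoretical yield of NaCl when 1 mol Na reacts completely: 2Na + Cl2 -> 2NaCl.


Mole ratio NaCl:Na = 2:2
n(NaCl) = 1 × 2/2 = 1.000 mol
mass = 1.000 × 58.44 = 58.44 g

58.44 g


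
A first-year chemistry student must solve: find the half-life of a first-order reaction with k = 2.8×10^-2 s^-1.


t½ = ln2/k = 0.693147/(2.8×10^-2 s^-1)
= 24.76 s

24.76 s


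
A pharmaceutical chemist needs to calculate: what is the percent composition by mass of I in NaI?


M(NaI) = 1×22.99 + 1×126.9 = 149.89 g/mol
Mass of I = 1 × 126.9 = 126.90 g/mol
% I = 126.90/149.89 × 100 = 84.66%

84.66%


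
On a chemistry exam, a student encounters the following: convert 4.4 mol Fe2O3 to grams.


M(Fe2O3) = 159.7 g/mol
mass = n × M = 4.4 × 159.7 = 702.68 g

702.68 g


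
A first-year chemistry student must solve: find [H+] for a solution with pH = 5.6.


[H+] = 10^(-pH) = 10^(-5.6)
= 2.51×10^-6 M

2.51×10^-6 M


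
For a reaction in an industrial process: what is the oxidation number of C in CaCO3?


(+2) + x + 3(-2) = 0, so x = +4
Oxidation number: +4

+4


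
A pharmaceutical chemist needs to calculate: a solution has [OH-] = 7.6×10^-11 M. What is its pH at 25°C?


pOH = -log10([OH-]) = -log10(7.6×10^-11)
= 11 - log10(7.6) = 10.12
pH = 14 - pOH = 14 - 10.12 = 3.88

3.88


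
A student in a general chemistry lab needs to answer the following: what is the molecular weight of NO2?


M(NO2) = 1×14.01 + 2×16.0
= 14.01 + 32.0
= 46.01 g/mol

46.01 g/mol


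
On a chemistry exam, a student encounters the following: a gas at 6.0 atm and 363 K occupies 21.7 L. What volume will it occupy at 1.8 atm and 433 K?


P1V1/T1 = P2V2/T2
V2 = P1V1T2/(T1P2)
= 6.0×21.7×433/(363×1.8)
= 86.282 L

86.282 L


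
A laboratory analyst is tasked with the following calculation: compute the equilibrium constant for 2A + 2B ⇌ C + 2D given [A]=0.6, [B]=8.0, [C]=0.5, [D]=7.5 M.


Kc = [C][D]^2/([A]^2[B]^2)
= (0.5^1 × 7.5^2)/(0.6^2 × 8.0^2)
= 28.125/23.04
= 1.221

1.221


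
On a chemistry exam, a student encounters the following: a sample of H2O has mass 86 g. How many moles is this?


M(H2O) = 18.02 g/mol
n = mass/M = 86/18.02 = 4.7725 mol

4.7725 mol


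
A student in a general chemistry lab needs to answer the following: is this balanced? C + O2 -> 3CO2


Equation: C + O2 -> 3CO2
Check atoms: C: 1≠3, O: 2≠6
Not balanced

No, not balanced


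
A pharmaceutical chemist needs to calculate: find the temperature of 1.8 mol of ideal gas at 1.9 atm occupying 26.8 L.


PV = nRT  (R = 0.08206 L·atm/(mol·K))
T = PV/(nR) = 1.9×26.8/(1.8×0.08206)
= 50.92/0.147708
= 344.73 K

344.73 K


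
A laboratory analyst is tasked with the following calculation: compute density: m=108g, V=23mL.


ρ = mass/volume
= 108/23
= 4.696 g/mL

4.696 g/mL


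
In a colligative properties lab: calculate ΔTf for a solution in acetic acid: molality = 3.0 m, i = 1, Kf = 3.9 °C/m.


ΔTf = Kf × m × i
= 3.9 × 3.0 × 1
= 11.7 °C

11.7 °C


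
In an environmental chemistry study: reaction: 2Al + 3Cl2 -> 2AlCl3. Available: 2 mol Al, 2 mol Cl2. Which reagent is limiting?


Mole ratio available / coefficient:
  Al: 2/2 = 1.000
  Cl2: 2/3 = 0.667
Smaller ratio is limiting.

Cl2


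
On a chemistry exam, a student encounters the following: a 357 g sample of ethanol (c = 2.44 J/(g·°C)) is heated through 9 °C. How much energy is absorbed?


q = mcΔT = 357 × 2.44 × 9
= 7839.72 J

7839.72 J


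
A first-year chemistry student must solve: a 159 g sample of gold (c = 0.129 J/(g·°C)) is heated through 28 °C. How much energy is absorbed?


q = mcΔT = 159 × 0.129 × 28
= 574.31 J

574.31 J


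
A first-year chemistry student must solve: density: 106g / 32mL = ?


ρ = mass/volume
= 106/32
= 3.312 g/mL

3.312 g/mL


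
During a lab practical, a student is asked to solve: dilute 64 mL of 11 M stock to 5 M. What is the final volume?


C1V1 = C2V2
11 × 64 = 5 × V2
V2 = 704/5 = 140.8 mL

140.8 mL


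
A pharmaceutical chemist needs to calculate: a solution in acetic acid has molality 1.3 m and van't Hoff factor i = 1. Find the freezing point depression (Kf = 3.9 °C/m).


ΔTf = Kf × m × i
= 3.9 × 1.3 × 1
= 5.07 °C

5.07 °C


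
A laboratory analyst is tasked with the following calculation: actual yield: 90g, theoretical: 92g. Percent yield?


% yield = actual/theoretical × 100
= 90/92 × 100
= 97.83%

97.83%


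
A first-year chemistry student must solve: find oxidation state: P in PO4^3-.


x + 4(-2) = -3, so x = +5
Oxidation number: +5

+5


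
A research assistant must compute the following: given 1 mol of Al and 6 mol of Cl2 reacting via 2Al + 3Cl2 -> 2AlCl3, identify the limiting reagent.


Mole ratio available / coefficient:
  Al: 1/2 = 0.500
  Cl2: 6/3 = 2.000
Smaller ratio is limiting.

Al


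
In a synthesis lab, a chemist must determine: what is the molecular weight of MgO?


M(MgO) = 1×24.31 + 1×16.0
= 24.31 + 16.0
= 40.31 g/mol

40.31 g/mol


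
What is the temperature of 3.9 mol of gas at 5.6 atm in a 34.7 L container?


PV = nRT  (R = 0.08206 L·atm/(mol·K))
T = PV/(nR) = 5.6×34.7/(3.9×0.08206)
= 194.32/0.320034
= 607.19 K

607.19 K


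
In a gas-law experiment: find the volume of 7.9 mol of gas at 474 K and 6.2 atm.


PV = nRT  (R = 0.08206 L·atm/(mol·K))
V = nRT/P = 7.9×0.08206×474/6.2
= 49.562 L

49.562 L


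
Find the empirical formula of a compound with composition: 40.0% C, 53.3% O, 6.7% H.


Assume 100 g sample. Moles of each element:
  C: 40.0/12.01 = 3.331 mol
  O: 53.3/16.0 = 3.331 mol
  H: 6.7/1.008 = 6.647 mol
Divide by smallest (3.331):
  C: 3.331/3.331 = 1.0
  O: 3.331/3.331 = 1.0
  H: 6.647/3.331 = 2.0
Empirical formula: CH2O

CH2O


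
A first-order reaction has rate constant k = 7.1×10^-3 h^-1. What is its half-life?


t½ = ln2/k = 0.693147/(7.1×10^-3 h^-1)
= 97.63 h

97.63 h


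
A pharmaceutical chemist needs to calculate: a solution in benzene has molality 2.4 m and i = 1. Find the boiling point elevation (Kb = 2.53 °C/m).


ΔTb = Kb × m × i
= 2.53 × 2.4 × 1
= 6.072 °C

6.072 °C


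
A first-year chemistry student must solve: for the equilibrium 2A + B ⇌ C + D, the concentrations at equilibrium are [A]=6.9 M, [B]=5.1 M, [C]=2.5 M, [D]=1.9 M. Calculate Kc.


Kc = [C][D]/([A]^2[B])
= (2.5^1 × 1.9^1)/(6.9^2 × 5.1^1)
= 4.75/242.811
= 0.01956

0.01956


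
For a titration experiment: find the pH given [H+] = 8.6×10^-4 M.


pH = -log10([H+]) = -log10(8.6×10^-4)
= 4 - log10(8.6)
= 4 - 0.93
= 3.07

3.07


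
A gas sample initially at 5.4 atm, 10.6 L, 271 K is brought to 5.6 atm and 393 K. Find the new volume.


P1V1/T1 = P2V2/T2
V2 = P1V1T2/(T1P2)
= 5.4×10.6×393/(271×5.6)
= 14.823 L

14.823 L


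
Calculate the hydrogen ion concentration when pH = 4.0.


[H+] = 10^(-pH) = 10^(-4.0)
= 1.0×10^-4 M

1.0×10^-4 M


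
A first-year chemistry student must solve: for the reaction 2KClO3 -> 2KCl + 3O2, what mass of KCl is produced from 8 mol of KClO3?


Mole ratio KCl:KClO3 = 2:2
n(KCl) = 8 × 2/2 = 8.000 mol
mass = 8.000 × 74.55 = 596.4 g

596.4 g


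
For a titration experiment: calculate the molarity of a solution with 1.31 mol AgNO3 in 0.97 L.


M = n/V = 1.31/0.97 = 1.351 mol/L

1.351 M


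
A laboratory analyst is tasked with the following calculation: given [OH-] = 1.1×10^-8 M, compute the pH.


pOH = -log10([OH-]) = -log10(1.1×10^-8)
= 8 - log10(1.1) = 7.96
pH = 14 - pOH = 14 - 7.96 = 6.04

6.04


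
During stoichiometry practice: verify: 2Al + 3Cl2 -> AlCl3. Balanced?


Equation: 2Al + 3Cl2 -> AlCl3
Check atoms: Al: 2≠1, Cl: 6≠3
Not balanced

No, not balanced


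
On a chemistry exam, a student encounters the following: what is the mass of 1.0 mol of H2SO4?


M(H2SO4) = 98.09 g/mol
mass = n × M = 1.0 × 98.09 = 98.09 g

98.09 g


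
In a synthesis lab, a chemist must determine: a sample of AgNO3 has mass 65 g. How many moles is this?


M(AgNO3) = 169.88 g/mol
n = mass/M = 65/169.88 = 0.3826 mol

0.3826 mol


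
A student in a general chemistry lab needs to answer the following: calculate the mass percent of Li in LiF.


M(LiF) = 1×6.94 + 1×19.0 = 25.94 g/mol
Mass of Li = 1 × 6.94 = 6.94 g/mol
% Li = 6.94/25.94 × 100 = 26.75%

26.75%


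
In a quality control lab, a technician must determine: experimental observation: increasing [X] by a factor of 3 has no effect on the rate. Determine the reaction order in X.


rate ∝ [X]^n
rate ∝ [X]^0
Order in X: 0

0


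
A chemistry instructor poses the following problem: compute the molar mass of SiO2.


M(SiO2) = 1×28.09 + 2×16.0
= 28.09 + 32.0
= 60.09 g/mol

60.09 g/mol


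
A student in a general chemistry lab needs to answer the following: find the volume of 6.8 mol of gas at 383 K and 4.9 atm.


PV = nRT  (R = 0.08206 L·atm/(mol·K))
V = nRT/P = 6.8×0.08206×383/4.9
= 43.616 L

43.616 L


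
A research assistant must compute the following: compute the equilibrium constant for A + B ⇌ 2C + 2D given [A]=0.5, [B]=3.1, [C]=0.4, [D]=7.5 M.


Kc = [C]^2[D]^2/([A][B])
= (0.4^2 × 7.5^2)/(0.5^1 × 3.1^1)
= 9/1.55
= 5.806

5.806


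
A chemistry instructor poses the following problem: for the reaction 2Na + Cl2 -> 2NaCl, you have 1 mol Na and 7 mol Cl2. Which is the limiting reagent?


Mole ratio available / coefficient:
  Na: 1/2 = 0.500
  Cl2: 7/1 = 7.000
Smaller ratio is limiting.

Na


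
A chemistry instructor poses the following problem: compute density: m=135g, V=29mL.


ρ = mass/volume
= 135/29
= 4.655 g/mL

4.655 g/mL


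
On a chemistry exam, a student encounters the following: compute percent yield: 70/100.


% yield = actual/theoretical × 100
= 70/100 × 100
= 70.0%

70.0%


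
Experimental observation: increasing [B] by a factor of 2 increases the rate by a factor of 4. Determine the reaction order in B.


rate ∝ [B]^n
2^n = 4 → n = 2
Order in B: 2

2


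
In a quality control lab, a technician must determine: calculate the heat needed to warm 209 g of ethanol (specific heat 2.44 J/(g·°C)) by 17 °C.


q = mcΔT = 209 × 2.44 × 17
= 8669.32 J

8669.32 J


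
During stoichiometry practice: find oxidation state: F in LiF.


F is always -1
Oxidation number: -1

-1


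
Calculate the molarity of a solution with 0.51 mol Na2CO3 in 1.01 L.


M = n/V = 0.51/1.01 = 0.505 mol/L

0.505 M


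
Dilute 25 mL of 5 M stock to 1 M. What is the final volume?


C1V1 = C2V2
5 × 25 = 1 × V2
V2 = 125/1 = 125.0 mL

125.0 mL


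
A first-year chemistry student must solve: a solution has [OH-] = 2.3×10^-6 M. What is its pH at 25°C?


pOH = -log10([OH-]) = -log10(2.3×10^-6)
= 6 - log10(2.3) = 5.64
pH = 14 - pOH = 14 - 5.64 = 8.36

8.36


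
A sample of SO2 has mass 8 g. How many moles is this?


M(SO2) = 64.07 g/mol
n = mass/M = 8/64.07 = 0.1249 mol

0.1249 mol


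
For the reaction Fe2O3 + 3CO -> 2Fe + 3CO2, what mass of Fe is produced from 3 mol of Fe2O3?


Mole ratio Fe:Fe2O3 = 2:1
n(Fe) = 3 × 2/1 = 6.000 mol
mass = 6.000 × 55.85 = 335.1 g

335.1 g


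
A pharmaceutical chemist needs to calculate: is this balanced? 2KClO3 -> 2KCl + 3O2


Equation: 2KClO3 -> 2KCl + 3O2
Check atoms: Cl: 2=2, K: 2=2, O: 6=6
Balanced

Yes, balanced


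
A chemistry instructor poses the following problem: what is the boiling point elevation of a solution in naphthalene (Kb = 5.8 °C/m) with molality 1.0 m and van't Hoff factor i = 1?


ΔTb = Kb × m × i
= 5.8 × 1.0 × 1
= 5.8 °C

5.8 °C


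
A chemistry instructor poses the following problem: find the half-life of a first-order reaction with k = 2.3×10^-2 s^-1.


t½ = ln2/k = 0.693147/(2.3×10^-2 s^-1)
= 30.14 s

30.14 s


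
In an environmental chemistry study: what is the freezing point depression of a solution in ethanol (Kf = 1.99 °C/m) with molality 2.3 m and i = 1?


ΔTf = Kf × m × i
= 1.99 × 2.3 × 1
= 4.577 °C

4.577 °C


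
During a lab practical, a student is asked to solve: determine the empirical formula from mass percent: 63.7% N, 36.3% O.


Assume 100 g sample. Moles of each element:
  N: 63.7/14.01 = 4.547 mol
  O: 36.3/16.0 = 2.269 mol
Divide by smallest (2.269):
  N: 4.547/2.269 = 2.0
  O: 2.269/2.269 = 1.0
Empirical formula: N2O

N2O


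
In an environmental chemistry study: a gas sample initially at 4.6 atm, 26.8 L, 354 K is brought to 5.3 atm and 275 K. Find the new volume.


P1V1/T1 = P2V2/T2
V2 = P1V1T2/(T1P2)
= 4.6×26.8×275/(354×5.3)
= 18.07 L

18.07 L


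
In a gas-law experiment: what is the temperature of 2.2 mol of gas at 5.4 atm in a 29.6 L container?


PV = nRT  (R = 0.08206 L·atm/(mol·K))
T = PV/(nR) = 5.4×29.6/(2.2×0.08206)
= 159.84/0.180532
= 885.38 K

885.38 K


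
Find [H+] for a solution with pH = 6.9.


[H+] = 10^(-pH) = 10^(-6.9)
= 1.26×10^-7 M

1.26×10^-7 M


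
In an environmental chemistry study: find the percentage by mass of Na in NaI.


M(NaI) = 1×22.99 + 1×126.9 = 149.89 g/mol
Mass of Na = 1 × 22.99 = 22.99 g/mol
% Na = 22.99/149.89 × 100 = 15.34%

15.34%


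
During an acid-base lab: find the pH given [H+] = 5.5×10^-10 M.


pH = -log10([H+]) = -log10(5.5×10^-10)
= 10 - log10(5.5)
= 10 - 0.74
= 9.26

9.26


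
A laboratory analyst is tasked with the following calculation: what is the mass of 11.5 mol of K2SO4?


M(K2SO4) = 174.27 g/mol
mass = n × M = 11.5 × 174.27 = 2004.11 g

2004.11 g


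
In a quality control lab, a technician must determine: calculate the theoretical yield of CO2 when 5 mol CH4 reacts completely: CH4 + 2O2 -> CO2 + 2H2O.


Mole ratio CO2:CH4 = 1:1
n(CO2) = 5 × 1/1 = 5.000 mol
mass = 5.000 × 44.01 = 220.05 g

220.05 g


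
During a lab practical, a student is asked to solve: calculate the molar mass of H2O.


M(H2O) = 2×1.008 + 1×16.0
= 2.02 + 16.0
= 18.02 g/mol

18.02 g/mol


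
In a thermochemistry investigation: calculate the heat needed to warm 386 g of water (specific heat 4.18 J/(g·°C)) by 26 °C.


q = mcΔT = 386 × 4.18 × 26
= 41950.48 J

41950.48 J


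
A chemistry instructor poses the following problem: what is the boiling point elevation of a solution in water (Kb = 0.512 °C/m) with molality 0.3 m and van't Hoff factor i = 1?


ΔTb = Kb × m × i
= 0.512 × 0.3 × 1
= 0.1536 °C

0.1536 °C


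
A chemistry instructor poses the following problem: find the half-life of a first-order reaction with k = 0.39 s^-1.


t½ = ln2/k = 0.693147/(0.39 s^-1)
= 1.777 s

1.777 s


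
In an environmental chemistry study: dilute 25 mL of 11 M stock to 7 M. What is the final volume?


C1V1 = C2V2
11 × 25 = 7 × V2
V2 = 275/7 = 39.29 mL

39.29 mL


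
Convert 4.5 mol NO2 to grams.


M(NO2) = 46.01 g/mol
mass = n × M = 4.5 × 46.01 = 207.05 g

207.05 g


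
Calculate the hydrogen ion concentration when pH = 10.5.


[H+] = 10^(-pH) = 10^(-10.5)
= 3.16×10^-11 M

3.16×10^-11 M


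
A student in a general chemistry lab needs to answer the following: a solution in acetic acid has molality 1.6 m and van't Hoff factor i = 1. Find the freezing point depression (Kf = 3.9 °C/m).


ΔTf = Kf × m × i
= 3.9 × 1.6 × 1
= 6.24 °C

6.24 °C


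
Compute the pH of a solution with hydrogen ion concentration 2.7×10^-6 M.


pH = -log10([H+]) = -log10(2.7×10^-6)
= 6 - log10(2.7)
= 6 - 0.43
= 5.57

5.57


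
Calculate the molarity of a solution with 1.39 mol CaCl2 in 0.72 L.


M = n/V = 1.39/0.72 = 1.931 mol/L

1.931 M


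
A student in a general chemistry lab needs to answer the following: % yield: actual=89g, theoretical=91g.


% yield = actual/theoretical × 100
= 89/91 × 100
= 97.8%

97.8%


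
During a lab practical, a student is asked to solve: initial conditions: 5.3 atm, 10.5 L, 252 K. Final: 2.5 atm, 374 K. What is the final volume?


P1V1/T1 = P2V2/T2
V2 = P1V1T2/(T1P2)
= 5.3×10.5×374/(252×2.5)
= 33.037 L

33.037 L


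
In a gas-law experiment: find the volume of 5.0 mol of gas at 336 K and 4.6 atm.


PV = nRT  (R = 0.08206 L·atm/(mol·K))
V = nRT/P = 5.0×0.08206×336/4.6
= 29.97 L

29.97 L


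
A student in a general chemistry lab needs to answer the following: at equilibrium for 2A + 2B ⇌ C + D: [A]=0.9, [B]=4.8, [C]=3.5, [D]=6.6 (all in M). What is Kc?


Kc = [C][D]/([A]^2[B]^2)
= (3.5^1 × 6.6^1)/(0.9^2 × 4.8^2)
= 23.1/18.6624
= 1.238

1.238


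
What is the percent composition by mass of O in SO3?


M(SO3) = 1×32.07 + 3×16.0 = 80.07 g/mol
Mass of O = 3 × 16.0 = 48.00 g/mol
% O = 48.00/80.07 × 100 = 59.95%

59.95%


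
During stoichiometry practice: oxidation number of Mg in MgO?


Group 2 metal: +2
Oxidation number: +2

+2


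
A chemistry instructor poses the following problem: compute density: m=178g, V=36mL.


ρ = mass/volume
= 178/36
= 4.944 g/mL

4.944 g/mL


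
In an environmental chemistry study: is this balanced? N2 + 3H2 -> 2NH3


Equation: N2 + 3H2 -> 2NH3
Check atoms: H: 6=6, N: 2=2
Balanced

Yes, balanced


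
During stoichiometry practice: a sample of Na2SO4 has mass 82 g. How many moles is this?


M(Na2SO4) = 142.05 g/mol
n = mass/M = 82/142.05 = 0.5773 mol

0.5773 mol


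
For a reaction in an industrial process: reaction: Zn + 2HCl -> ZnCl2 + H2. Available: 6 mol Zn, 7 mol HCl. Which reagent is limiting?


Mole ratio available / coefficient:
  Zn: 6/1 = 6.000
  HCl: 7/2 = 3.500
Smaller ratio is limiting.

HCl


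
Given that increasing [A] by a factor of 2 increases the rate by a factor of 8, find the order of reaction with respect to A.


rate ∝ [A]^n
2^n = 8 → n = 3
Order in A: 3

3


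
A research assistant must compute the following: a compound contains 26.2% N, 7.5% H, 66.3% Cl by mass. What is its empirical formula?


Assume 100 g sample. Moles of each element:
  N: 26.2/14.01 = 1.87 mol
  H: 7.5/1.008 = 7.44 mol
  Cl: 66.3/35.45 = 1.87 mol
Divide by smallest (1.87):
  N: 1.87/1.87 = 1.0
  H: 7.44/1.87 = 3.98
  Cl: 1.87/1.87 = 1.0
Empirical formula: NH4Cl

NH4Cl


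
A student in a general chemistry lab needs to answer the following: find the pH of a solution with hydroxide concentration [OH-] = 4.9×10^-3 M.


pOH = -log10([OH-]) = -log10(4.9×10^-3)
= 3 - log10(4.9) = 2.31
pH = 14 - pOH = 14 - 2.31 = 11.69

11.69


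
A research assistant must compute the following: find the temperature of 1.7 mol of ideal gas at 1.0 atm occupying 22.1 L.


PV = nRT  (R = 0.08206 L·atm/(mol·K))
T = PV/(nR) = 1.0×22.1/(1.7×0.08206)
= 22.10/0.139502
= 158.42 K

158.42 K


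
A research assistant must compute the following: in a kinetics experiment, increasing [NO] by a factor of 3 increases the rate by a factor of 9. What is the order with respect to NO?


rate ∝ [NO]^n
3^n = 9 → n = 2
Order in NO: 2

2


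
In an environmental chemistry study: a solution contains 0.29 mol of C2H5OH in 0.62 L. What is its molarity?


M = n/V = 0.29/0.62 = 0.468 mol/L

0.468 M


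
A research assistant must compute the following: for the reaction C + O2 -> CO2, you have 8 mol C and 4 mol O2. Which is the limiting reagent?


Mole ratio available / coefficient:
  C: 8/1 = 8.000
  O2: 4/1 = 4.000
Smaller ratio is limiting.

O2


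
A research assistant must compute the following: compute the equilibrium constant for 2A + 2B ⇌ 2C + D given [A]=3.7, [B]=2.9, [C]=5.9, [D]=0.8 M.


Kc = [C]^2[D]/([A]^2[B]^2)
= (5.9^2 × 0.8^1)/(3.7^2 × 2.9^2)
= 27.848/115.1329
= 0.2419

0.2419


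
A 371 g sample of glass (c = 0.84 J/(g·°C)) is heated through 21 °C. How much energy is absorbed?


q = mcΔT = 371 × 0.84 × 21
= 6544.44 J

6544.44 J


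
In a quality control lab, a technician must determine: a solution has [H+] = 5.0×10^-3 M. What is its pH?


pH = -log10([H+]) = -log10(5.0×10^-3)
= 3 - log10(5.0)
= 3 - 0.7
= 2.3

2.3


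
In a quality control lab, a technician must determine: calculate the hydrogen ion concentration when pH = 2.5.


[H+] = 10^(-pH) = 10^(-2.5)
= 3.16×10^-3 M

3.16×10^-3 M


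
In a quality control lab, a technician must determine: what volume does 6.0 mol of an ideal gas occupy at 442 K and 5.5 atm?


PV = nRT  (R = 0.08206 L·atm/(mol·K))
V = nRT/P = 6.0×0.08206×442/5.5
= 39.568 L

39.568 L


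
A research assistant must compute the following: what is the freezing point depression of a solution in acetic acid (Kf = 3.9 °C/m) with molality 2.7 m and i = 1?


ΔTf = Kf × m × i
= 3.9 × 2.7 × 1
= 10.53 °C

10.53 °C


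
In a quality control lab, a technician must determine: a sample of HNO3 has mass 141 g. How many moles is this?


M(HNO3) = 63.02 g/mol
n = mass/M = 141/63.02 = 2.2374 mol

2.2374 mol


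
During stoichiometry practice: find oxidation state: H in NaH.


H with a metal (hydride): -1
Oxidation number: -1

-1


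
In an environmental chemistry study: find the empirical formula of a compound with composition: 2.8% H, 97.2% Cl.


Assume 100 g sample. Moles of each element:
  H: 2.8/1.008 = 2.778 mol
  Cl: 97.2/35.45 = 2.742 mol
Divide by smallest (2.742):
  H: 2.778/2.742 = 1.01
  Cl: 2.742/2.742 = 1.0
Empirical formula: HCl

HCl


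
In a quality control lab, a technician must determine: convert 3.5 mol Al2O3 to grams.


M(Al2O3) = 101.96 g/mol
mass = n × M = 3.5 × 101.96 = 356.86 g

356.86 g


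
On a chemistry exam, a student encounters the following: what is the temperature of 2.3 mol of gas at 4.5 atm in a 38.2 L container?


PV = nRT  (R = 0.08206 L·atm/(mol·K))
T = PV/(nR) = 4.5×38.2/(2.3×0.08206)
= 171.90/0.188738
= 910.79 K

910.79 K


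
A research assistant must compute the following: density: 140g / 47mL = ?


ρ = mass/volume
= 140/47
= 2.979 g/mL

2.979 g/mL


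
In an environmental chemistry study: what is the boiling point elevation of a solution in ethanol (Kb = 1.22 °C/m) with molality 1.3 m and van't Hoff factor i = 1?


ΔTb = Kb × m × i
= 1.22 × 1.3 × 1
= 1.586 °C

1.586 °C


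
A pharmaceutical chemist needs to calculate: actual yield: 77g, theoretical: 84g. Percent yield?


% yield = actual/theoretical × 100
= 77/84 × 100
= 91.67%

91.67%


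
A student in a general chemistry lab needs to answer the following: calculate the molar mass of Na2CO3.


M(Na2CO3) = 2×22.99 + 1×12.01 + 3×16.0
= 45.98 + 12.01 + 48.0
= 105.99 g/mol

105.99 g/mol


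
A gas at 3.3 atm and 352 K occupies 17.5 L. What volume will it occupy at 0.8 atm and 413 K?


P1V1/T1 = P2V2/T2
V2 = P1V1T2/(T1P2)
= 3.3×17.5×413/(352×0.8)
= 84.697 L

84.697 L


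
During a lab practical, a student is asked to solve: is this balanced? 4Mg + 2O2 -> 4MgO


Equation: 4Mg + 2O2 -> 4MgO
Check atoms: Mg: 4=4, O: 4=4
Balanced

Yes, balanced


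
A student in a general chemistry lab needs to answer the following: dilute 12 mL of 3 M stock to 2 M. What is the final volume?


C1V1 = C2V2
3 × 12 = 2 × V2
V2 = 36/2 = 18.0 mL

18.0 mL


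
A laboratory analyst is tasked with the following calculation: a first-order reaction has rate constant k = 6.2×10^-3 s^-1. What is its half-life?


t½ = ln2/k = 0.693147/(6.2×10^-3 s^-1)
= 111.8 s

111.8 s


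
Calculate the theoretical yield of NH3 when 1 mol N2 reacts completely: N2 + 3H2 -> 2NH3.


Mole ratio NH3:N2 = 2:1
n(NH3) = 1 × 2/1 = 2.000 mol
mass = 2.000 × 17.03 = 34.06 g

34.06 g


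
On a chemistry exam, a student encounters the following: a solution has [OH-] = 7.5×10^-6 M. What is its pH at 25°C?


pOH = -log10([OH-]) = -log10(7.5×10^-6)
= 6 - log10(7.5) = 5.12
pH = 14 - pOH = 14 - 5.12 = 8.88

8.88


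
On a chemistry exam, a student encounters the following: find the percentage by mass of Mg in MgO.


M(MgO) = 1×24.31 + 1×16.0 = 40.31 g/mol
Mass of Mg = 1 × 24.31 = 24.31 g/mol
% Mg = 24.31/40.31 × 100 = 60.31%

60.31%


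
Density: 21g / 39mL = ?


ρ = mass/volume
= 21/39
= 0.538 g/mL

0.538 g/mL


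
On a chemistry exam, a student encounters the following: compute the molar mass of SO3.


M(SO3) = 1×32.07 + 3×16.0
= 32.07 + 48.0
= 80.07 g/mol

80.07 g/mol


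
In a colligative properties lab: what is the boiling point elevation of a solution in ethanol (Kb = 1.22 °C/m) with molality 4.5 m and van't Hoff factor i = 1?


ΔTb = Kb × m × i
= 1.22 × 4.5 × 1
= 5.49 °C

5.49 °C


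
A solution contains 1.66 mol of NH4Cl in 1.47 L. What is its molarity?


M = n/V = 1.66/1.47 = 1.129 mol/L

1.129 M


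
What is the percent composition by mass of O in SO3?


M(SO3) = 1×32.07 + 3×16.0 = 80.07 g/mol
Mass of O = 3 × 16.0 = 48.00 g/mol
% O = 48.00/80.07 × 100 = 59.95%

59.95%


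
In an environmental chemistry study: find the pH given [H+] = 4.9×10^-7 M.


pH = -log10([H+]) = -log10(4.9×10^-7)
= 7 - log10(4.9)
= 7 - 0.69
= 6.31

6.31


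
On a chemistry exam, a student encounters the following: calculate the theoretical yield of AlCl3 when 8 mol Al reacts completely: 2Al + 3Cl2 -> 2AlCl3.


Mole ratio AlCl3:Al = 2:2
n(AlCl3) = 8 × 2/2 = 8.000 mol
mass = 8.000 × 133.33 = 1066.64 g

1066.64 g


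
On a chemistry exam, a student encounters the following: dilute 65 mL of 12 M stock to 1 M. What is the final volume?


C1V1 = C2V2
12 × 65 = 1 × V2
V2 = 780/1 = 780.0 mL

780.0 mL


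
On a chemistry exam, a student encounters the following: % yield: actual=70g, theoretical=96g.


% yield = actual/theoretical × 100
= 70/96 × 100
= 72.92%

72.92%


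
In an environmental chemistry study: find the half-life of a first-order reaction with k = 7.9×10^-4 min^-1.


t½ = ln2/k = 0.693147/(7.9×10^-4 min^-1)
= 877.4 min

877.4 min


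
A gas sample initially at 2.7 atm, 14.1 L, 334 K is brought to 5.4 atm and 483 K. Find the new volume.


P1V1/T1 = P2V2/T2
V2 = P1V1T2/(T1P2)
= 2.7×14.1×483/(334×5.4)
= 10.195 L

10.195 L


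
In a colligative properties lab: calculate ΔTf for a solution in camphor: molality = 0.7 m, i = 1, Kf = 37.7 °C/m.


ΔTf = Kf × m × i
= 37.7 × 0.7 × 1
= 26.39 °C

26.39 °C
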